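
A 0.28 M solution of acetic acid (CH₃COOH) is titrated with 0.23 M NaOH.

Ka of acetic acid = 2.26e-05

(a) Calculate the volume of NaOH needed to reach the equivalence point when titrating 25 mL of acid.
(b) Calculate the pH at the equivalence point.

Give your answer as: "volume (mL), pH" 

moles acid = 0.28 × 25/1000 = 0.007 mol; V_base = moles/0.23 × 1000 = 30.4 mL. At equivalence only the conjugate base is present: [A⁻] = 0.007/0.055 = 1.2627e-01 M. Kb = Kw/Ka = 4.42e-10; [OH⁻] = √(Kb × [A⁻]) = 7.4749e-06; pOH = 5.13; pH = 14 - pOH = 8.87.

V = 30.4 mL, pH = 8.87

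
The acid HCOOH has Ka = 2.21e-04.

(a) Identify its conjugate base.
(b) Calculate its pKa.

(a) The conjugate base is formed by removing one H⁺ from HCOOH, giving HCOO⁻. (b) pKa = -log(Ka) = -log(2.21e-04) = 3.66.

Conjugate base: HCOO⁻; pK_a = 3.66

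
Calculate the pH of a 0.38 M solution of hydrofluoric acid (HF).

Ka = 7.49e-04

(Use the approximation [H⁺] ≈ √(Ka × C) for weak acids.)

[H⁺] = √(Ka × C) = √(7.49e-04 × 0.38) = 1.6871e-02. pH = -log(1.6871e-02)

pH = 1.77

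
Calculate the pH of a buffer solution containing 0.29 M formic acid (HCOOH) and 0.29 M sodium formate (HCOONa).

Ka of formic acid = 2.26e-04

pKa = -log(2.26e-04) = 3.65. pH = pKa + log([A⁻]/[HA]) = 3.65 + log(0.29/0.29)

pH = 3.65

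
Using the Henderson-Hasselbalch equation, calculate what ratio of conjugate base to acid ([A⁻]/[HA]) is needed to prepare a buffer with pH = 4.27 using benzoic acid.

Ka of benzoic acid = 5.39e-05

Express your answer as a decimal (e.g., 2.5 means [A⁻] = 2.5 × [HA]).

pKa = -log(5.39e-05) = 4.2684. pH = pKa + log([A⁻]/[HA]), so log([A⁻]/[HA]) = pH − pKa = 4.27 − 4.2684 = 0.0016. [A⁻]/[HA] = 10^(0.0016) = 1.00

[A⁻]/[HA] = 1.00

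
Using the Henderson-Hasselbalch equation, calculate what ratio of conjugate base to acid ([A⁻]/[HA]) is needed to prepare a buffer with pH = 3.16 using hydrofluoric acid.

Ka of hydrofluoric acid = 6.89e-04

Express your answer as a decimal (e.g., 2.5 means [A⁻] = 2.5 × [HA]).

pKa = -log(6.89e-04) = 3.1618. pH = pKa + log([A⁻]/[HA]), so log([A⁻]/[HA]) = pH − pKa = 3.16 − 3.1618 = -0.0018. [A⁻]/[HA] = 10^(-0.0018) = 0.996

[A⁻]/[HA] = 0.996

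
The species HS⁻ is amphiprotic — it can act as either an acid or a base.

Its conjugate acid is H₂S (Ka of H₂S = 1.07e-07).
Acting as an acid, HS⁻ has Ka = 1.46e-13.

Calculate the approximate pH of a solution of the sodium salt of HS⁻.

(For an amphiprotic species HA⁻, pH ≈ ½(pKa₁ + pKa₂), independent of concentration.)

pKa₁ = -log(1.07e-07) = 6.97; pKa₂ = -log(1.46e-13) = 12.84. For an amphiprotic species, pH ≈ ½(pKa₁ + pKa₂) = ½(6.97 + 12.84) = 9.90.

pH = 9.90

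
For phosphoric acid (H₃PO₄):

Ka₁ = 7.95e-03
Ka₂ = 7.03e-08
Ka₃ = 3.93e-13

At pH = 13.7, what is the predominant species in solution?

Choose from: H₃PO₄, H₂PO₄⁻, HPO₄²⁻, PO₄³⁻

pKa₁ = 2.10, pKa₂ = 7.15, pKa₃ = 12.41. For a polyprotic acid the predominant species crosses at each pKa: below pKa_n the protonated form dominates, above it the deprotonated form does. At pH = 13.7, the predominant species is PO₄³⁻.

PO₄³⁻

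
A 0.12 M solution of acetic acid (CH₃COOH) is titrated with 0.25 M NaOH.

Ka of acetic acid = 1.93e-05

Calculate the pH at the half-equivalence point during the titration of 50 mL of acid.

At half-equivalence [HA] = [A⁻], so Henderson-Hasselbalch gives pH = pKa = -log(1.93e-05) = 4.71.

pH = pKa = 4.71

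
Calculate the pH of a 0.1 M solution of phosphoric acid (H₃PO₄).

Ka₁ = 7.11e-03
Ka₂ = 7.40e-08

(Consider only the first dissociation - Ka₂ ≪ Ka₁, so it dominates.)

First dissociation dominates. From Ka₁ = [H⁺][HA⁻]/[H₂A], x² + Ka₁·x − Ka₁·C = 0 with C = 0.1 M and Ka₁ = 7.11e-03. Solving: [H⁺] = (−Ka₁ + √(Ka₁² + 4·Ka₁·C)) / 2 = 2.3346e-02 M. pH = -log(2.3346e-02) = 1.63.

pH = 1.63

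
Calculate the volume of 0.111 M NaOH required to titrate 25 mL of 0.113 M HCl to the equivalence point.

At equivalence: moles acid = moles base. moles HCl = 0.113 × 25/1000 = 0.002825 mol. V_base = moles / 0.111 × 1000 = 25.5 mL.

V_{base} = 25.5 mL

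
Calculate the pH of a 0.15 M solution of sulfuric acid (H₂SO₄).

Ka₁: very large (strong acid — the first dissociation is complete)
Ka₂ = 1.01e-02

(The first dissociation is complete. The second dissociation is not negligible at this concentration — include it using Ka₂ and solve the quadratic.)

First dissociation is complete: [H⁺]₀ = [HSO₄⁻]₀ = C = 0.15 M. Second dissociation HSO₄⁻ ⇌ H⁺ + SO₄²⁻: let x = [SO₄²⁻]. Ka₂ = (C + x)·x / (C − x) = 1.01e-02 → x² + (C + Ka₂)·x − Ka₂·C = 0 → x² + 0.16010·x − 1.515e-03 = 0. x = (−0.16010 + √(0.16010² + 4 × 1.515e-03)) / 2 = 8.9612e-03 M. [H⁺] = C + x = 0.15 + 8.9612e-03 = 1.5896e-01 M. pH = -log(1.5896e-01) = 0.80.

pH = 0.80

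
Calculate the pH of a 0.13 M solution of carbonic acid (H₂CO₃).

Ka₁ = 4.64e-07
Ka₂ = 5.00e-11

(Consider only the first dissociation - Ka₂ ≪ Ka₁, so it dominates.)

First dissociation dominates. From Ka₁ = [H⁺][HA⁻]/[H₂A], x² + Ka₁·x − Ka₁·C = 0 with C = 0.13 M and Ka₁ = 4.64e-07. Solving: [H⁺] = (−Ka₁ + √(Ka₁² + 4·Ka₁·C)) / 2 = 2.4537e-04 M. pH = -log(2.4537e-04) = 3.61.

pH = 3.61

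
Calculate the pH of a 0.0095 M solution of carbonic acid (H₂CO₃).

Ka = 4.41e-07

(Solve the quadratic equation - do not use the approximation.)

x² + Ka×x - Ka×C = 0. Using quadratic formula: [H⁺] = 6.4506e-05

pH = 4.19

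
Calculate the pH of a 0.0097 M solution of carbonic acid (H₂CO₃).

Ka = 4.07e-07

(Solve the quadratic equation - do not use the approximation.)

x² + Ka×x - Ka×C = 0. Using quadratic formula: [H⁺] = 6.2629e-05

pH = 4.20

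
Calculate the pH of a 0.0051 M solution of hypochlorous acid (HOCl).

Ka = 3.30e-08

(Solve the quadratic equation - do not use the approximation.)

x² + Ka×x - Ka×C = 0. Using quadratic formula: [H⁺] = 1.2957e-05

pH = 4.89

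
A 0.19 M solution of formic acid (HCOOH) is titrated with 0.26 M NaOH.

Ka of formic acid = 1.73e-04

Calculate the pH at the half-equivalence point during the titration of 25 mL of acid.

At half-equivalence [HA] = [A⁻], so Henderson-Hasselbalch gives pH = pKa = -log(1.73e-04) = 3.76.

pH = pKa = 3.76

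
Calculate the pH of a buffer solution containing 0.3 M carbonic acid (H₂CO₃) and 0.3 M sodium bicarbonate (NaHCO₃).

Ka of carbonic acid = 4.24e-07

pKa = -log(4.24e-07) = 6.37. pH = pKa + log([A⁻]/[HA]) = 6.37 + log(0.3/0.3)

pH = 6.37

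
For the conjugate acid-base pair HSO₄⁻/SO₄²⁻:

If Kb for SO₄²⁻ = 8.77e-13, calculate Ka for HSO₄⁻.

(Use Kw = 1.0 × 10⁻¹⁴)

For a conjugate pair Ka × Kb = Kw, so Ka = Kw/Kb = 1.0 × 10⁻¹⁴ / 8.77e-13 = 1.14e-02.

K_a = 1.14e-02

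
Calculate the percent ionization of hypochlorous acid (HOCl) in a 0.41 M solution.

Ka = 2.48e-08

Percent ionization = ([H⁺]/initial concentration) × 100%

Using Ka equilibrium: x² + Ka×x - Ka×C = 0. Solving: [H⁺] = 1.0082e-04. Percent = (1.0082e-04/0.41) × 100

Percent ionization = 0.0246%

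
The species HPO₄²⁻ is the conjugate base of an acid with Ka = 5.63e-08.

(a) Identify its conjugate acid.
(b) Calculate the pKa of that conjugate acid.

(a) The conjugate acid is formed by adding one H⁺ to HPO₄²⁻, giving H₂PO₄⁻. (b) pKa = -log(Ka) = -log(5.63e-08) = 7.25.

Conjugate acid: H₂PO₄⁻; pK_a = 7.25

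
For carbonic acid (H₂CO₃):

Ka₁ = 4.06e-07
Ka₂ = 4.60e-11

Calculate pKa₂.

pKa₂ = -log(Ka₂) = -log(4.60e-11) = 10.34.

pK_{a2} = 10.34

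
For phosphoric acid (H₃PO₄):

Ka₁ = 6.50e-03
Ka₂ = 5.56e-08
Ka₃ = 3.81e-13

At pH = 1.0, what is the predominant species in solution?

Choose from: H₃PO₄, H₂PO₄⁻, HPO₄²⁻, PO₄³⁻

pKa₁ = 2.19, pKa₂ = 7.25, pKa₃ = 12.42. For a polyprotic acid the predominant species crosses at each pKa: below pKa_n the protonated form dominates, above it the deprotonated form does. At pH = 1.0, the predominant species is H₃PO₄.

H₃PO₄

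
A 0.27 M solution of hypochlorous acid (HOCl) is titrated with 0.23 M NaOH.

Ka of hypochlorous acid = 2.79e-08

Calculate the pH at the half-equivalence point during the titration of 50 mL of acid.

At half-equivalence [HA] = [A⁻], so Henderson-Hasselbalch gives pH = pKa = -log(2.79e-08) = 7.55.

pH = pKa = 7.55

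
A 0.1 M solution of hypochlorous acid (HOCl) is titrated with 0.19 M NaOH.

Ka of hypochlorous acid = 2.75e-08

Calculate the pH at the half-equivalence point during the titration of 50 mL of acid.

At half-equivalence [HA] = [A⁻], so Henderson-Hasselbalch gives pH = pKa = -log(2.75e-08) = 7.56.

pH = pKa = 7.56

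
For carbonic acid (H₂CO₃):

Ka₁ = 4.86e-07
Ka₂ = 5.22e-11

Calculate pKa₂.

pKa₂ = -log(Ka₂) = -log(5.22e-11) = 10.28.

pK_{a2} = 10.28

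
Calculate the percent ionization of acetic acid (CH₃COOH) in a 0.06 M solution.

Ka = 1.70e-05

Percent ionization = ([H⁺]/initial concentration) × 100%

Using Ka equilibrium: x² + Ka×x - Ka×C = 0. Solving: [H⁺] = 1.0015e-03. Percent = (1.0015e-03/0.06) × 100

Percent ionization = 1.67%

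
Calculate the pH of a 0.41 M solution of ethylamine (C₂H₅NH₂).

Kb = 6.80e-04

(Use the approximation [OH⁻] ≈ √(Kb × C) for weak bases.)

[OH⁻] = √(Kb × C) = √(6.80e-04 × 0.41) = 1.6697e-02. pOH = 1.78, pH = 14 - pOH

pH = 12.22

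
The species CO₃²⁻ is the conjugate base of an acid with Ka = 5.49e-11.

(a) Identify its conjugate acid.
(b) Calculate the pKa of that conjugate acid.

(a) The conjugate acid is formed by adding one H⁺ to CO₃²⁻, giving HCO₃⁻. (b) pKa = -log(Ka) = -log(5.49e-11) = 10.26.

Conjugate acid: HCO₃⁻; pK_a = 10.26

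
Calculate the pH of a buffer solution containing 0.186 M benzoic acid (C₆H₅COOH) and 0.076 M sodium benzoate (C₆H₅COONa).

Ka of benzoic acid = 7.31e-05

pKa = -log(7.31e-05) = 4.14. pH = pKa + log([A⁻]/[HA]) = 4.14 + log(0.076/0.186)

pH = 3.75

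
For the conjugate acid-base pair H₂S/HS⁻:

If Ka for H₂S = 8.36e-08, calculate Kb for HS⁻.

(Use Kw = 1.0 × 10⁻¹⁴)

For a conjugate pair Ka × Kb = Kw, so Kb = Kw/Ka = 1.0 × 10⁻¹⁴ / 8.36e-08 = 1.20e-07.

K_b = 1.20e-07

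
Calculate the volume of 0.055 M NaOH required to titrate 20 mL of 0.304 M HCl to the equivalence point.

At equivalence: moles acid = moles base. moles HCl = 0.304 × 20/1000 = 0.00608 mol. V_base = moles / 0.055 × 1000 = 110.5 mL.

V_{base} = 110.5 mL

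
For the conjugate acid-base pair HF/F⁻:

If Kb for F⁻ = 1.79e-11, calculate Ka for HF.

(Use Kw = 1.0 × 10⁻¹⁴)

For a conjugate pair Ka × Kb = Kw, so Ka = Kw/Kb = 1.0 × 10⁻¹⁴ / 1.79e-11 = 5.59e-04.

K_a = 5.59e-04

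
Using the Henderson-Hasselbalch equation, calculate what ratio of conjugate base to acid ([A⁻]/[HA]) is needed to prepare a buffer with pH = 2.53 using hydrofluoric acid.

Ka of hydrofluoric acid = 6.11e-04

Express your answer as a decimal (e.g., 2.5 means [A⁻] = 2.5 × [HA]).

pKa = -log(6.11e-04) = 3.2140. pH = pKa + log([A⁻]/[HA]), so log([A⁻]/[HA]) = pH − pKa = 2.53 − 3.2140 = -0.6840. [A⁻]/[HA] = 10^(-0.6840) = 0.207

[A⁻]/[HA] = 0.207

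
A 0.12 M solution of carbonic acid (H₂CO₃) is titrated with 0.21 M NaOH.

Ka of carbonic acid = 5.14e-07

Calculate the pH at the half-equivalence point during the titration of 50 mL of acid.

At half-equivalence [HA] = [A⁻], so Henderson-Hasselbalch gives pH = pKa = -log(5.14e-07) = 6.29.

pH = pKa = 6.29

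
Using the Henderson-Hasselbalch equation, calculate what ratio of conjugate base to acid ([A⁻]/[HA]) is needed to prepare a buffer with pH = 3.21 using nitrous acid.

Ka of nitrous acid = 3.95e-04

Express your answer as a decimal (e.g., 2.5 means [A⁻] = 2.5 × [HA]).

pKa = -log(3.95e-04) = 3.4034. pH = pKa + log([A⁻]/[HA]), so log([A⁻]/[HA]) = pH − pKa = 3.21 − 3.4034 = -0.1934. [A⁻]/[HA] = 10^(-0.1934) = 0.641

[A⁻]/[HA] = 0.641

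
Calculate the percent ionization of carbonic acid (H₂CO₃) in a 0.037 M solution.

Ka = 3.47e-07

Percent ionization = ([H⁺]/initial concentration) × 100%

Using Ka equilibrium: x² + Ka×x - Ka×C = 0. Solving: [H⁺] = 1.1314e-04. Percent = (1.1314e-04/0.037) × 100

Percent ionization = 0.306%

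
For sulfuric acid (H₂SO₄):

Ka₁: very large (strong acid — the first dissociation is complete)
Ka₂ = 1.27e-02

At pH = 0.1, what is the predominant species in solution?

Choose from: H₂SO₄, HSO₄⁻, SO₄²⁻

The first dissociation is complete, so H₂SO₄ itself is never the predominant species in water; pKa₂ = -log(1.27e-02) = 1.90. For a polyprotic acid the predominant species crosses at each pKa: below pKa_n the protonated form dominates, above it the deprotonated form does. At pH = 0.1, the predominant species is HSO₄⁻.

HSO₄⁻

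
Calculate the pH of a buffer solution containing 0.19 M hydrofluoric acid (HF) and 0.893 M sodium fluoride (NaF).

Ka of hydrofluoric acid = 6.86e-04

pKa = -log(6.86e-04) = 3.16. pH = pKa + log([A⁻]/[HA]) = 3.16 + log(0.893/0.19)

pH = 3.84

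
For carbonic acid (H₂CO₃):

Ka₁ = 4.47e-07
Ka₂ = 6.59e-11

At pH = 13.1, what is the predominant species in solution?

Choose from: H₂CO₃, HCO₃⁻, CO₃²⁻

pKa₁ = 6.35, pKa₂ = 10.18. For a polyprotic acid the predominant species crosses at each pKa: below pKa_n the protonated form dominates, above it the deprotonated form does. At pH = 13.1, the predominant species is CO₃²⁻.

CO₃²⁻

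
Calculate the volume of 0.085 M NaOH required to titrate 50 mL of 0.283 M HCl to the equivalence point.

At equivalence: moles acid = moles base. moles HCl = 0.283 × 50/1000 = 0.01415 mol. V_base = moles / 0.085 × 1000 = 166.5 mL.

V_{base} = 166.5 mL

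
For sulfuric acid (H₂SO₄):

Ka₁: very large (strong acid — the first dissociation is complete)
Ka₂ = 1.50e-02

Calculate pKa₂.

pKa₂ = -log(Ka₂) = -log(1.50e-02) = 1.82.

pK_{a2} = 1.82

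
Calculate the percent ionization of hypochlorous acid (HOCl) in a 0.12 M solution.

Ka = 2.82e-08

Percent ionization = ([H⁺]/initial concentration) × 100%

Using Ka equilibrium: x² + Ka×x - Ka×C = 0. Solving: [H⁺] = 5.8158e-05. Percent = (5.8158e-05/0.12) × 100

Percent ionization = 0.0485%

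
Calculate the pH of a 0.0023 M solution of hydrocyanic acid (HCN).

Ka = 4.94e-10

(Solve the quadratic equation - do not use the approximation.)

x² + Ka×x - Ka×C = 0. Using quadratic formula: [H⁺] = 1.0657e-06

pH = 5.97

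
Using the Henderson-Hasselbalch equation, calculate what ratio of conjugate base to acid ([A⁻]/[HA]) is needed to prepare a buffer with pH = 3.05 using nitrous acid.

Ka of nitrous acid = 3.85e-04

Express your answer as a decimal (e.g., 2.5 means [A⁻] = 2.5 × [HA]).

pKa = -log(3.85e-04) = 3.4145. pH = pKa + log([A⁻]/[HA]), so log([A⁻]/[HA]) = pH − pKa = 3.05 − 3.4145 = -0.3645. [A⁻]/[HA] = 10^(-0.3645) = 0.432

[A⁻]/[HA] = 0.432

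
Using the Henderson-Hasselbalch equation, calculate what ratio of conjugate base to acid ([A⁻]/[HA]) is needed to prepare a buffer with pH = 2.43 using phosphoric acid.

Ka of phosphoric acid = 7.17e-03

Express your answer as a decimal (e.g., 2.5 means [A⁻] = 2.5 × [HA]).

pKa = -log(7.17e-03) = 2.1445. pH = pKa + log([A⁻]/[HA]), so log([A⁻]/[HA]) = pH − pKa = 2.43 − 2.1445 = 0.2855. [A⁻]/[HA] = 10^(0.2855) = 1.93

[A⁻]/[HA] = 1.93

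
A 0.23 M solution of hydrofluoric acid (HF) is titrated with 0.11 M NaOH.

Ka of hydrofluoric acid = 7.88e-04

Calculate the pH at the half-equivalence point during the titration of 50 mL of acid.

At half-equivalence [HA] = [A⁻], so Henderson-Hasselbalch gives pH = pKa = -log(7.88e-04) = 3.10.

pH = pKa = 3.10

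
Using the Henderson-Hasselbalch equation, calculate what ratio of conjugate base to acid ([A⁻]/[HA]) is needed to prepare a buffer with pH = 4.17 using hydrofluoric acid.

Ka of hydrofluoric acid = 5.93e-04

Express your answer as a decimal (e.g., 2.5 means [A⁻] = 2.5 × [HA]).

pKa = -log(5.93e-04) = 3.2269. pH = pKa + log([A⁻]/[HA]), so log([A⁻]/[HA]) = pH − pKa = 4.17 − 3.2269 = 0.9431. [A⁻]/[HA] = 10^(0.9431) = 8.77

[A⁻]/[HA] = 8.77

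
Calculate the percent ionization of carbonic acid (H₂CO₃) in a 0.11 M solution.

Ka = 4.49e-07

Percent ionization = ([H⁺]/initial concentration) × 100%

Using Ka equilibrium: x² + Ka×x - Ka×C = 0. Solving: [H⁺] = 2.2201e-04. Percent = (2.2201e-04/0.11) × 100

Percent ionization = 0.202%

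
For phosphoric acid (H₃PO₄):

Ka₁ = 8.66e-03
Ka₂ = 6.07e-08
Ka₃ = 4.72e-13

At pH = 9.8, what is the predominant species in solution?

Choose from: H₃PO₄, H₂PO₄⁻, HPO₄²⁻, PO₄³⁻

pKa₁ = 2.06, pKa₂ = 7.22, pKa₃ = 12.33. For a polyprotic acid the predominant species crosses at each pKa: below pKa_n the protonated form dominates, above it the deprotonated form does. At pH = 9.8, the predominant species is HPO₄²⁻.

HPO₄²⁻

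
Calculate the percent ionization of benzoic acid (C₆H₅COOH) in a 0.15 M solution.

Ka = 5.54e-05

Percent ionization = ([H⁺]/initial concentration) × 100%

Using Ka equilibrium: x² + Ka×x - Ka×C = 0. Solving: [H⁺] = 2.8551e-03. Percent = (2.8551e-03/0.15) × 100

Percent ionization = 1.9%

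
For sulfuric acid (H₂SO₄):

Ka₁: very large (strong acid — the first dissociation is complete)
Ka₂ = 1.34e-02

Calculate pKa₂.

pKa₂ = -log(Ka₂) = -log(1.34e-02) = 1.87.

pK_{a2} = 1.87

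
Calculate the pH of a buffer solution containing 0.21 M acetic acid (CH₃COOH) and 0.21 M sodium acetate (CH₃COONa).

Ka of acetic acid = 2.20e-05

pKa = -log(2.20e-05) = 4.66. pH = pKa + log([A⁻]/[HA]) = 4.66 + log(0.21/0.21)

pH = 4.66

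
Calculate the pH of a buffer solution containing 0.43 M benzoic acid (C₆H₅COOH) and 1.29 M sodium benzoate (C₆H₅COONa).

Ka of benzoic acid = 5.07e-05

pKa = -log(5.07e-05) = 4.29. pH = pKa + log([A⁻]/[HA]) = 4.29 + log(1.29/0.43)

pH = 4.77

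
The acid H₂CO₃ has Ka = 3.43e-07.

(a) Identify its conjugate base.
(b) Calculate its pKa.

(a) The conjugate base is formed by removing one H⁺ from H₂CO₃, giving HCO₃⁻. (b) pKa = -log(Ka) = -log(3.43e-07) = 6.46.

Conjugate base: HCO₃⁻; pK_a = 6.46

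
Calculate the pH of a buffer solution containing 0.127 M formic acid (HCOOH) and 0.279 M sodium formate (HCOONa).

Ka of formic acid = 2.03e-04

pKa = -log(2.03e-04) = 3.69. pH = pKa + log([A⁻]/[HA]) = 3.69 + log(0.279/0.127)

pH = 4.03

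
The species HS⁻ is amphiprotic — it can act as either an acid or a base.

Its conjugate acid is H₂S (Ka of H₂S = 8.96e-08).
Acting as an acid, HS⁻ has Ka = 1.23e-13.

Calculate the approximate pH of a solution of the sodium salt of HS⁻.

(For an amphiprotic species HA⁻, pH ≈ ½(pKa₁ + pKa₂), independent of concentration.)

pKa₁ = -log(8.96e-08) = 7.05; pKa₂ = -log(1.23e-13) = 12.91. For an amphiprotic species, pH ≈ ½(pKa₁ + pKa₂) = ½(7.05 + 12.91) = 9.98.

pH = 9.98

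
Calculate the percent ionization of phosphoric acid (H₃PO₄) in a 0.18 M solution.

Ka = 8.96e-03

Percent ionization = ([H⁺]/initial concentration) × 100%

Using Ka equilibrium: x² + Ka×x - Ka×C = 0. Solving: [H⁺] = 3.5929e-02. Percent = (3.5929e-02/0.18) × 100

Percent ionization = 20%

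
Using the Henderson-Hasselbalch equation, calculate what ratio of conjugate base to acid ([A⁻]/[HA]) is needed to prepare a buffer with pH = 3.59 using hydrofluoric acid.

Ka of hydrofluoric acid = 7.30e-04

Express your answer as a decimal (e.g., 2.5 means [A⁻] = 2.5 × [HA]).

pKa = -log(7.30e-04) = 3.1367. pH = pKa + log([A⁻]/[HA]), so log([A⁻]/[HA]) = pH − pKa = 3.59 − 3.1367 = 0.4533. [A⁻]/[HA] = 10^(0.4533) = 2.84

[A⁻]/[HA] = 2.84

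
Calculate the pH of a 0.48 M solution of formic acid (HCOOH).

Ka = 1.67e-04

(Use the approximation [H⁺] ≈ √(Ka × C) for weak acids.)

[H⁺] = √(Ka × C) = √(1.67e-04 × 0.48) = 8.9532e-03. pH = -log(8.9532e-03)

pH = 2.05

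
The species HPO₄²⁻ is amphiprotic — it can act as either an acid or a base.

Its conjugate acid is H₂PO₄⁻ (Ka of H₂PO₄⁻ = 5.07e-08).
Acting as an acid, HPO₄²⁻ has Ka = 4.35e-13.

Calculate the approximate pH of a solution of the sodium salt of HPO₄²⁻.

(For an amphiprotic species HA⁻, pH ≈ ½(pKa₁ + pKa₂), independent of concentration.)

pKa₁ = -log(5.07e-08) = 7.29; pKa₂ = -log(4.35e-13) = 12.36. For an amphiprotic species, pH ≈ ½(pKa₁ + pKa₂) = ½(7.29 + 12.36) = 9.83.

pH = 9.83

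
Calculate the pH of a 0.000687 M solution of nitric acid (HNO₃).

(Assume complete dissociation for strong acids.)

[H⁺] = 0.000687 M for strong acid. pH = -log[H⁺] = -log(0.000687)

pH = 3.16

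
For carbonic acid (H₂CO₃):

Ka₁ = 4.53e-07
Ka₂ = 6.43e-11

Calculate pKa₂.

pKa₂ = -log(Ka₂) = -log(6.43e-11) = 10.19.

pK_{a2} = 10.19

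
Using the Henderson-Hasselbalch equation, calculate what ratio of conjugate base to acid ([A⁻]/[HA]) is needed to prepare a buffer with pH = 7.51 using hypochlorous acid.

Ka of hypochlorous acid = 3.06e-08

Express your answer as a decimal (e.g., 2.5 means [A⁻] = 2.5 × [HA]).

pKa = -log(3.06e-08) = 7.5143. pH = pKa + log([A⁻]/[HA]), so log([A⁻]/[HA]) = pH − pKa = 7.51 − 7.5143 = -0.0043. [A⁻]/[HA] = 10^(-0.0043) = 0.990

[A⁻]/[HA] = 0.990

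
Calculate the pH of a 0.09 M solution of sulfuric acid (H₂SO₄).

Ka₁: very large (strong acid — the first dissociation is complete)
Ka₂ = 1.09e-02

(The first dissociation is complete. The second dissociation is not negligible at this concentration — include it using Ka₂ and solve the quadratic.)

First dissociation is complete: [H⁺]₀ = [HSO₄⁻]₀ = C = 0.09 M. Second dissociation HSO₄⁻ ⇌ H⁺ + SO₄²⁻: let x = [SO₄²⁻]. Ka₂ = (C + x)·x / (C − x) = 1.09e-02 → x² + (C + Ka₂)·x − Ka₂·C = 0 → x² + 0.10090·x − 9.810e-04 = 0. x = (−0.10090 + √(0.10090² + 4 × 9.810e-04)) / 2 = 8.9318e-03 M. [H⁺] = C + x = 0.09 + 8.9318e-03 = 9.8932e-02 M. pH = -log(9.8932e-02) = 1.00.

pH = 1.00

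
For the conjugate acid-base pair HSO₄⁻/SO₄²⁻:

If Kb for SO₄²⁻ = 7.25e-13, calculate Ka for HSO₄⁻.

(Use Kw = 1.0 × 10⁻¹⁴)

For a conjugate pair Ka × Kb = Kw, so Ka = Kw/Kb = 1.0 × 10⁻¹⁴ / 7.25e-13 = 1.38e-02.

K_a = 1.38e-02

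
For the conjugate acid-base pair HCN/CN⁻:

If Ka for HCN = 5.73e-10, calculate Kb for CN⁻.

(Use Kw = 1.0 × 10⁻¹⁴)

For a conjugate pair Ka × Kb = Kw, so Kb = Kw/Ka = 1.0 × 10⁻¹⁴ / 5.73e-10 = 1.75e-05.

K_b = 1.75e-05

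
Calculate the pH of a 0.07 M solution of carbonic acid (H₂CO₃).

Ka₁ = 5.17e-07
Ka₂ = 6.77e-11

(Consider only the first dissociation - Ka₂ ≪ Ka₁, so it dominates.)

First dissociation dominates. From Ka₁ = [H⁺][HA⁻]/[H₂A], x² + Ka₁·x − Ka₁·C = 0 with C = 0.07 M and Ka₁ = 5.17e-07. Solving: [H⁺] = (−Ka₁ + √(Ka₁² + 4·Ka₁·C)) / 2 = 1.8998e-04 M. pH = -log(1.8998e-04) = 3.72.

pH = 3.72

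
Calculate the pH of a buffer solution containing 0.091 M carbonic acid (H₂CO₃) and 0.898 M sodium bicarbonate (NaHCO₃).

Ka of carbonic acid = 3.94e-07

pKa = -log(3.94e-07) = 6.40. pH = pKa + log([A⁻]/[HA]) = 6.40 + log(0.898/0.091)

pH = 7.40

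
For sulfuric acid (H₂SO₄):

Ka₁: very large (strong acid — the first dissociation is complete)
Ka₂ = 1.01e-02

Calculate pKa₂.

pKa₂ = -log(Ka₂) = -log(1.01e-02) = 2.00.

pK_{a2} = 2.00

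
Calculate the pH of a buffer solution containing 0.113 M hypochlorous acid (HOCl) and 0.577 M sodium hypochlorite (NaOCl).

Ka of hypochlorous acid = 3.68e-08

pKa = -log(3.68e-08) = 7.43. pH = pKa + log([A⁻]/[HA]) = 7.43 + log(0.577/0.113)

pH = 8.14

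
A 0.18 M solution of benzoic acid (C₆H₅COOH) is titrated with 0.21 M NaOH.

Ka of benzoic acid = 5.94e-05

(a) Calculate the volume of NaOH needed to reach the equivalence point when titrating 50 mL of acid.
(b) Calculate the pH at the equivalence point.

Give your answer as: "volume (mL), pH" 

moles acid = 0.18 × 50/1000 = 0.009 mol; V_base = moles/0.21 × 1000 = 42.9 mL. At equivalence only the conjugate base is present: [A⁻] = 0.009/0.093 = 9.6923e-02 M. Kb = Kw/Ka = 1.68e-10; [OH⁻] = √(Kb × [A⁻]) = 4.0394e-06; pOH = 5.39; pH = 14 - pOH = 8.61.

V = 42.9 mL, pH = 8.61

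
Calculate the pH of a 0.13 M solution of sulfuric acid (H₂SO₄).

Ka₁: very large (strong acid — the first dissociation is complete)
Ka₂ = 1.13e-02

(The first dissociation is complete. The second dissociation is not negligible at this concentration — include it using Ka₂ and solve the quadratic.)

First dissociation is complete: [H⁺]₀ = [HSO₄⁻]₀ = C = 0.13 M. Second dissociation HSO₄⁻ ⇌ H⁺ + SO₄²⁻: let x = [SO₄²⁻]. Ka₂ = (C + x)·x / (C − x) = 1.13e-02 → x² + (C + Ka₂)·x − Ka₂·C = 0 → x² + 0.14130·x − 1.469e-03 = 0. x = (−0.14130 + √(0.14130² + 4 × 1.469e-03)) / 2 = 9.7268e-03 M. [H⁺] = C + x = 0.13 + 9.7268e-03 = 1.3973e-01 M. pH = -log(1.3973e-01) = 0.85.

pH = 0.85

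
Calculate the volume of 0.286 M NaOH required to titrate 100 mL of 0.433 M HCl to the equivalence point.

At equivalence: moles acid = moles base. moles HCl = 0.433 × 100/1000 = 0.0433 mol. V_base = moles / 0.286 × 1000 = 151.4 mL.

V_{base} = 151.4 mL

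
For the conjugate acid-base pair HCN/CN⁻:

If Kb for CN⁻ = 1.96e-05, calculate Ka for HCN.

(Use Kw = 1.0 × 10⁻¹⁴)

For a conjugate pair Ka × Kb = Kw, so Ka = Kw/Kb = 1.0 × 10⁻¹⁴ / 1.96e-05 = 5.10e-10.

K_a = 5.10e-10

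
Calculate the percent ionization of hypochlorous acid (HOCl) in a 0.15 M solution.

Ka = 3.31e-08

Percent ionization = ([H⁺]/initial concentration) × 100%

Using Ka equilibrium: x² + Ka×x - Ka×C = 0. Solving: [H⁺] = 7.0446e-05. Percent = (7.0446e-05/0.15) × 100

Percent ionization = 0.047%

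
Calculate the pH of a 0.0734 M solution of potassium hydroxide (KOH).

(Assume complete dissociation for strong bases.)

[OH⁻] = 0.0734 M for strong base. pOH = -log[OH⁻] = 1.13, pH = 14 - pOH

pH = 12.87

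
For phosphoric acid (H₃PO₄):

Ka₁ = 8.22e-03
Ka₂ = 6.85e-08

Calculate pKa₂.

pKa₂ = -log(Ka₂) = -log(6.85e-08) = 7.16.

pK_{a2} = 7.16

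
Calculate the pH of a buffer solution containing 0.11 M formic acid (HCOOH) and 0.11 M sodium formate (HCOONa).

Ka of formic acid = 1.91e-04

pKa = -log(1.91e-04) = 3.72. pH = pKa + log([A⁻]/[HA]) = 3.72 + log(0.11/0.11)

pH = 3.72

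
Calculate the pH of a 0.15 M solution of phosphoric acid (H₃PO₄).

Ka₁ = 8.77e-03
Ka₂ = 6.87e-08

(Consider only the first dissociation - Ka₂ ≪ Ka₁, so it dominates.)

First dissociation dominates. From Ka₁ = [H⁺][HA⁻]/[H₂A], x² + Ka₁·x − Ka₁·C = 0 with C = 0.15 M and Ka₁ = 8.77e-03. Solving: [H⁺] = (−Ka₁ + √(Ka₁² + 4·Ka₁·C)) / 2 = 3.2149e-02 M. pH = -log(3.2149e-02) = 1.49.

pH = 1.49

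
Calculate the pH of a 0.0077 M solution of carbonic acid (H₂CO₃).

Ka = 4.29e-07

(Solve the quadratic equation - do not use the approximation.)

x² + Ka×x - Ka×C = 0. Using quadratic formula: [H⁺] = 5.7260e-05

pH = 4.24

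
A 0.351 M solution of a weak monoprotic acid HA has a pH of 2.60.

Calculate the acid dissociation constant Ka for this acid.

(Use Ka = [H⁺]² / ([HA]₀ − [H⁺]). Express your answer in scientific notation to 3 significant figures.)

[H⁺] = 10^(−pH) = 10^(−2.60) = 2.512e-03 M. For HA ⇌ H⁺ + A⁻, Ka = [H⁺][A⁻]/[HA] = [H⁺]² / ([HA]₀ − [H⁺]) = (2.512e-03)² / (0.351 − 2.512e-03) = 1.81e-05.

K_a = 1.81e-05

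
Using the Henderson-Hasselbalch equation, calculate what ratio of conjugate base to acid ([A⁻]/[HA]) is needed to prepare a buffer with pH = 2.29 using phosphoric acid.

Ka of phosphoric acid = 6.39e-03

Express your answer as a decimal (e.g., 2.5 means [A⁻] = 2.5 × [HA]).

pKa = -log(6.39e-03) = 2.1945. pH = pKa + log([A⁻]/[HA]), so log([A⁻]/[HA]) = pH − pKa = 2.29 − 2.1945 = 0.0955. [A⁻]/[HA] = 10^(0.0955) = 1.25

[A⁻]/[HA] = 1.25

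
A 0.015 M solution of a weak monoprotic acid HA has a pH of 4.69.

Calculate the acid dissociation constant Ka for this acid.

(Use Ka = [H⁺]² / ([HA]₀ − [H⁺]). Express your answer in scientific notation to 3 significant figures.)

[H⁺] = 10^(−pH) = 10^(−4.69) = 2.042e-05 M. For HA ⇌ H⁺ + A⁻, Ka = [H⁺][A⁻]/[HA] = [H⁺]² / ([HA]₀ − [H⁺]) = (2.042e-05)² / (0.015 − 2.042e-05) = 2.78e-08.

K_a = 2.78e-08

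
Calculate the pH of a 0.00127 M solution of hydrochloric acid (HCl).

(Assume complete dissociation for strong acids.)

[H⁺] = 0.00127 M for strong acid. pH = -log[H⁺] = -log(0.00127)

pH = 2.90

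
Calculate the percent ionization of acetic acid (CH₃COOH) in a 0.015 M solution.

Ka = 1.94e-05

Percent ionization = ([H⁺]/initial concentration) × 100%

Using Ka equilibrium: x² + Ka×x - Ka×C = 0. Solving: [H⁺] = 5.2983e-04. Percent = (5.2983e-04/0.015) × 100

Percent ionization = 3.53%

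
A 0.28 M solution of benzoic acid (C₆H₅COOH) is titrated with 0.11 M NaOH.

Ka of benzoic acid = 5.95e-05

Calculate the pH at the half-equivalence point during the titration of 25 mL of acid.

At half-equivalence [HA] = [A⁻], so Henderson-Hasselbalch gives pH = pKa = -log(5.95e-05) = 4.23.

pH = pKa = 4.23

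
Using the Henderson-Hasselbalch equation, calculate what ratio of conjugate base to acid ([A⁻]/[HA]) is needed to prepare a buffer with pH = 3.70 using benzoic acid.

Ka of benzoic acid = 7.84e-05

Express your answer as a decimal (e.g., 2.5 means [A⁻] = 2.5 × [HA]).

pKa = -log(7.84e-05) = 4.1057. pH = pKa + log([A⁻]/[HA]), so log([A⁻]/[HA]) = pH − pKa = 3.70 − 4.1057 = -0.4057. [A⁻]/[HA] = 10^(-0.4057) = 0.393

[A⁻]/[HA] = 0.393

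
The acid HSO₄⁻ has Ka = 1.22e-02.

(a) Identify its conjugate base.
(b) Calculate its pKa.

(a) The conjugate base is formed by removing one H⁺ from HSO₄⁻, giving SO₄²⁻. (b) pKa = -log(Ka) = -log(1.22e-02) = 1.91.

Conjugate base: SO₄²⁻; pK_a = 1.91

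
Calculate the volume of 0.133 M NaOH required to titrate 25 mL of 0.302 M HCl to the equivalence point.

At equivalence: moles acid = moles base. moles HCl = 0.302 × 25/1000 = 0.00755 mol. V_base = moles / 0.133 × 1000 = 56.8 mL.

V_{base} = 56.8 mL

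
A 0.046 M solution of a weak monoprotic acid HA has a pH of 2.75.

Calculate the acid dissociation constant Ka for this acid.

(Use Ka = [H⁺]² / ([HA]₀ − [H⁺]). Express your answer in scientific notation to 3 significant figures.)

[H⁺] = 10^(−pH) = 10^(−2.75) = 1.778e-03 M. For HA ⇌ H⁺ + A⁻, Ka = [H⁺][A⁻]/[HA] = [H⁺]² / ([HA]₀ − [H⁺]) = (1.778e-03)² / (0.046 − 1.778e-03) = 7.15e-05.

K_a = 7.15e-05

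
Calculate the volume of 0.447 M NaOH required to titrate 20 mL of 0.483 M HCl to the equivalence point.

At equivalence: moles acid = moles base. moles HCl = 0.483 × 20/1000 = 0.00966 mol. V_base = moles / 0.447 × 1000 = 21.6 mL.

V_{base} = 21.6 mL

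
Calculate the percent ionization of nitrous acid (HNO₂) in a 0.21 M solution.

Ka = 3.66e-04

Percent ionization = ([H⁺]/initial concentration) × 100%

Using Ka equilibrium: x² + Ka×x - Ka×C = 0. Solving: [H⁺] = 8.5859e-03. Percent = (8.5859e-03/0.21) × 100

Percent ionization = 4.09%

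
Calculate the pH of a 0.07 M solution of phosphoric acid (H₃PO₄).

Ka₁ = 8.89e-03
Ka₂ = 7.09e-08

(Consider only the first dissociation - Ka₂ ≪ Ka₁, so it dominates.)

First dissociation dominates. From Ka₁ = [H⁺][HA⁻]/[H₂A], x² + Ka₁·x − Ka₁·C = 0 with C = 0.07 M and Ka₁ = 8.89e-03. Solving: [H⁺] = (−Ka₁ + √(Ka₁² + 4·Ka₁·C)) / 2 = 2.0894e-02 M. pH = -log(2.0894e-02) = 1.68.

pH = 1.68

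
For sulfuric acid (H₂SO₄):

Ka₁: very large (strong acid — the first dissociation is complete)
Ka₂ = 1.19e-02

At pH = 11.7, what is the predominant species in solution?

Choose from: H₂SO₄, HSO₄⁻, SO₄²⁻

The first dissociation is complete, so H₂SO₄ itself is never the predominant species in water; pKa₂ = -log(1.19e-02) = 1.92. For a polyprotic acid the predominant species crosses at each pKa: below pKa_n the protonated form dominates, above it the deprotonated form does. At pH = 11.7, the predominant species is SO₄²⁻.

SO₄²⁻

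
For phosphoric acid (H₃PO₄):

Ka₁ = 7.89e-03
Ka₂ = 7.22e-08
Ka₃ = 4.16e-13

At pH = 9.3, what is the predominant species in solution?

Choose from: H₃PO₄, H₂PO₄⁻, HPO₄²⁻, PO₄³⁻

pKa₁ = 2.10, pKa₂ = 7.14, pKa₃ = 12.38. For a polyprotic acid the predominant species crosses at each pKa: below pKa_n the protonated form dominates, above it the deprotonated form does. At pH = 9.3, the predominant species is HPO₄²⁻.

HPO₄²⁻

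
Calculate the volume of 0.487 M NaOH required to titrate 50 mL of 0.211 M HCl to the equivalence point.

At equivalence: moles acid = moles base. moles HCl = 0.211 × 50/1000 = 0.01055 mol. V_base = moles / 0.487 × 1000 = 21.7 mL.

V_{base} = 21.7 mL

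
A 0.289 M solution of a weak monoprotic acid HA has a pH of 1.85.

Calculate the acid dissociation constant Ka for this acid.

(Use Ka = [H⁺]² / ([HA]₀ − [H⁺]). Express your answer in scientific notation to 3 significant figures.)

[H⁺] = 10^(−pH) = 10^(−1.85) = 1.413e-02 M. For HA ⇌ H⁺ + A⁻, Ka = [H⁺][A⁻]/[HA] = [H⁺]² / ([HA]₀ − [H⁺]) = (1.413e-02)² / (0.289 − 1.413e-02) = 7.26e-04.

K_a = 7.26e-04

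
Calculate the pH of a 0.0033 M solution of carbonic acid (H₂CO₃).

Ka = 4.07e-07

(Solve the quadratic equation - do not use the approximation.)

x² + Ka×x - Ka×C = 0. Using quadratic formula: [H⁺] = 3.6445e-05

pH = 4.44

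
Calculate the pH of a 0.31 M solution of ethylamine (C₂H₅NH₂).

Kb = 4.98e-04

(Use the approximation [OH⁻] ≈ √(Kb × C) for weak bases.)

[OH⁻] = √(Kb × C) = √(4.98e-04 × 0.31) = 1.2425e-02. pOH = 1.91, pH = 14 - pOH

pH = 12.09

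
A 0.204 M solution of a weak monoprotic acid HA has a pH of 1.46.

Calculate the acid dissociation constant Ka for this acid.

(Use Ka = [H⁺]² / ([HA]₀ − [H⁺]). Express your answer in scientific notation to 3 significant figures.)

[H⁺] = 10^(−pH) = 10^(−1.46) = 3.467e-02 M. For HA ⇌ H⁺ + A⁻, Ka = [H⁺][A⁻]/[HA] = [H⁺]² / ([HA]₀ − [H⁺]) = (3.467e-02)² / (0.204 − 3.467e-02) = 7.10e-03.

K_a = 7.10e-03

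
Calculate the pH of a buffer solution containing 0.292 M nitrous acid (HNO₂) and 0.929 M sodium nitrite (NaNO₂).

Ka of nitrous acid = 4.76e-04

pKa = -log(4.76e-04) = 3.32. pH = pKa + log([A⁻]/[HA]) = 3.32 + log(0.929/0.292)

pH = 3.83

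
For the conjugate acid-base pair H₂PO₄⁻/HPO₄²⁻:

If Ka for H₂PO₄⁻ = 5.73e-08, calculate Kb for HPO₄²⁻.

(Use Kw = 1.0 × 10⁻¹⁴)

For a conjugate pair Ka × Kb = Kw, so Kb = Kw/Ka = 1.0 × 10⁻¹⁴ / 5.73e-08 = 1.75e-07.

K_b = 1.75e-07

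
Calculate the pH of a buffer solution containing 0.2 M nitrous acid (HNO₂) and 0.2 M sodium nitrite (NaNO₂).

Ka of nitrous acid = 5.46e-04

pKa = -log(5.46e-04) = 3.26. pH = pKa + log([A⁻]/[HA]) = 3.26 + log(0.2/0.2)

pH = 3.26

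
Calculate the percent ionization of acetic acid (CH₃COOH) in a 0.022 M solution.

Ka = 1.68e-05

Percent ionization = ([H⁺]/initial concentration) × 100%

Using Ka equilibrium: x² + Ka×x - Ka×C = 0. Solving: [H⁺] = 5.9961e-04. Percent = (5.9961e-04/0.022) × 100

Percent ionization = 2.73%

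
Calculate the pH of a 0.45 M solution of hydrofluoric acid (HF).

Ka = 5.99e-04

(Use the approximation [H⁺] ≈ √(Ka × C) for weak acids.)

[H⁺] = √(Ka × C) = √(5.99e-04 × 0.45) = 1.6418e-02. pH = -log(1.6418e-02)

pH = 1.78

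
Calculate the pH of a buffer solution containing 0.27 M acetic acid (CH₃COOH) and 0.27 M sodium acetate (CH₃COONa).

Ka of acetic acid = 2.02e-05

pKa = -log(2.02e-05) = 4.69. pH = pKa + log([A⁻]/[HA]) = 4.69 + log(0.27/0.27)

pH = 4.69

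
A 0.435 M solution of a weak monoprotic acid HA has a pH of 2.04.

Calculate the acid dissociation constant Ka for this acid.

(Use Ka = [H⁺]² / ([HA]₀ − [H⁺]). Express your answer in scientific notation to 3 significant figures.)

[H⁺] = 10^(−pH) = 10^(−2.04) = 9.120e-03 M. For HA ⇌ H⁺ + A⁻, Ka = [H⁺][A⁻]/[HA] = [H⁺]² / ([HA]₀ − [H⁺]) = (9.120e-03)² / (0.435 − 9.120e-03) = 1.95e-04.

K_a = 1.95e-04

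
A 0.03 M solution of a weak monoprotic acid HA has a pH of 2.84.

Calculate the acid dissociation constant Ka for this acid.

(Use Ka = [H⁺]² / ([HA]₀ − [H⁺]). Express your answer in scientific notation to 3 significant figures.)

[H⁺] = 10^(−pH) = 10^(−2.84) = 1.445e-03 M. For HA ⇌ H⁺ + A⁻, Ka = [H⁺][A⁻]/[HA] = [H⁺]² / ([HA]₀ − [H⁺]) = (1.445e-03)² / (0.03 − 1.445e-03) = 7.32e-05.

K_a = 7.32e-05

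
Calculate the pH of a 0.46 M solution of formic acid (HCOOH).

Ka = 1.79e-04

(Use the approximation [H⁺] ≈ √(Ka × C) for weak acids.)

[H⁺] = √(Ka × C) = √(1.79e-04 × 0.46) = 9.0741e-03. pH = -log(9.0741e-03)

pH = 2.04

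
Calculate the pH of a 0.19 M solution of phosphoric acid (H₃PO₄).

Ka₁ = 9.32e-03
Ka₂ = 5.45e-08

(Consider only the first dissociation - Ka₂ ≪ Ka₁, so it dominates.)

First dissociation dominates. From Ka₁ = [H⁺][HA⁻]/[H₂A], x² + Ka₁·x − Ka₁·C = 0 with C = 0.19 M and Ka₁ = 9.32e-03. Solving: [H⁺] = (−Ka₁ + √(Ka₁² + 4·Ka₁·C)) / 2 = 3.7678e-02 M. pH = -log(3.7678e-02) = 1.42.

pH = 1.42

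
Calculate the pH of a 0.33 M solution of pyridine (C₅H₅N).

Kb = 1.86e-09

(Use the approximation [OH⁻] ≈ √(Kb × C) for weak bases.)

[OH⁻] = √(Kb × C) = √(1.86e-09 × 0.33) = 2.4775e-05. pOH = 4.61, pH = 14 - pOH

pH = 9.39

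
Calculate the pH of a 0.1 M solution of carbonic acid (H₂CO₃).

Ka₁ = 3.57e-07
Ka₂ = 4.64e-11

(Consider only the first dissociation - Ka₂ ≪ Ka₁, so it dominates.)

First dissociation dominates. From Ka₁ = [H⁺][HA⁻]/[H₂A], x² + Ka₁·x − Ka₁·C = 0 with C = 0.1 M and Ka₁ = 3.57e-07. Solving: [H⁺] = (−Ka₁ + √(Ka₁² + 4·Ka₁·C)) / 2 = 1.8877e-04 M. pH = -log(1.8877e-04) = 3.72.

pH = 3.72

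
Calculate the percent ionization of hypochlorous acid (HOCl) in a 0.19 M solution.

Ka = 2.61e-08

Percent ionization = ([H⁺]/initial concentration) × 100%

Using Ka equilibrium: x² + Ka×x - Ka×C = 0. Solving: [H⁺] = 7.0407e-05. Percent = (7.0407e-05/0.19) × 100

Percent ionization = 0.0371%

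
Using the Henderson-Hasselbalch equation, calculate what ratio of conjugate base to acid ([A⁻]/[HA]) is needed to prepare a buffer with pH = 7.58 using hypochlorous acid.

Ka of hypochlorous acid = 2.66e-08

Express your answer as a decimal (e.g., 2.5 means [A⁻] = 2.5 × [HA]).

pKa = -log(2.66e-08) = 7.5751. pH = pKa + log([A⁻]/[HA]), so log([A⁻]/[HA]) = pH − pKa = 7.58 − 7.5751 = 0.0049. [A⁻]/[HA] = 10^(0.0049) = 1.01

[A⁻]/[HA] = 1.01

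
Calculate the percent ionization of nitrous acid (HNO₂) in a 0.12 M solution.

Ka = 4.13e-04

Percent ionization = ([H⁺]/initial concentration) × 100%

Using Ka equilibrium: x² + Ka×x - Ka×C = 0. Solving: [H⁺] = 6.8364e-03. Percent = (6.8364e-03/0.12) × 100

Percent ionization = 5.7%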